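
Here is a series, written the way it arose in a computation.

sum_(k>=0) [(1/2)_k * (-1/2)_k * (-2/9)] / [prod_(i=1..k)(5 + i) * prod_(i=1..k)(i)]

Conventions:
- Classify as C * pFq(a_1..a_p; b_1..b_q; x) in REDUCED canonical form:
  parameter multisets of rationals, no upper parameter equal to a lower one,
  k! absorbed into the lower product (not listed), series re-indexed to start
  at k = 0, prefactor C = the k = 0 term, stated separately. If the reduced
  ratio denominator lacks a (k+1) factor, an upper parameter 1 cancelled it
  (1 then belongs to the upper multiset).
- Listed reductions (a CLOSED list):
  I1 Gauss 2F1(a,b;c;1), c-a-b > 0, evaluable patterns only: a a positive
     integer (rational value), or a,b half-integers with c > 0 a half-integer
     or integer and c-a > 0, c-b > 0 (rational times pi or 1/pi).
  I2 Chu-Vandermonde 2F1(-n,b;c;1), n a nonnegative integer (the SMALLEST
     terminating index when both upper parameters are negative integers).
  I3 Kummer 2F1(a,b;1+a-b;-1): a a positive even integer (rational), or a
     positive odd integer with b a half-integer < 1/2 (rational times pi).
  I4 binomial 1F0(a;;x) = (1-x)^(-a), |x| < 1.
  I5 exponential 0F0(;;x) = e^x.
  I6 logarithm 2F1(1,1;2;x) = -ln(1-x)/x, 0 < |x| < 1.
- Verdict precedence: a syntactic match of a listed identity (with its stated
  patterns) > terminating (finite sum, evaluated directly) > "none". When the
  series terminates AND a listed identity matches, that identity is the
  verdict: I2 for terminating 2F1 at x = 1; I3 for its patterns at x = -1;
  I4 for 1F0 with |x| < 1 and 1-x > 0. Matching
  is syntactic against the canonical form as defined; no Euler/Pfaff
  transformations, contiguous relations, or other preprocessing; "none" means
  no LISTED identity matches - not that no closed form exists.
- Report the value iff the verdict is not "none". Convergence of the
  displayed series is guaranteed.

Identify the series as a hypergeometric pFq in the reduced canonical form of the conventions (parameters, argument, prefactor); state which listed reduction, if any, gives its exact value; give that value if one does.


The series (x = 1) is 2F1: upper {-1/2, 1/2}, lower {6}, prefactor -2/9. Verdict: this is Gauss (I1, half-integer pattern) (x = 1; upper {-1/2, 1/2} half-integers, c = 6 in the evaluable pattern). Exact value: (-262144/392931) / pi.

Structural cue: t_0 = -2/9 here, and the product of the first k integers (prefactor -2/9) is k!.
Adjacent-term ratio: r(k) = 1 * (k-1/2) (k+1/2) / [(k+6) (k+1)] ; factor over Q: parameters, x = 1, and C = -2/9.


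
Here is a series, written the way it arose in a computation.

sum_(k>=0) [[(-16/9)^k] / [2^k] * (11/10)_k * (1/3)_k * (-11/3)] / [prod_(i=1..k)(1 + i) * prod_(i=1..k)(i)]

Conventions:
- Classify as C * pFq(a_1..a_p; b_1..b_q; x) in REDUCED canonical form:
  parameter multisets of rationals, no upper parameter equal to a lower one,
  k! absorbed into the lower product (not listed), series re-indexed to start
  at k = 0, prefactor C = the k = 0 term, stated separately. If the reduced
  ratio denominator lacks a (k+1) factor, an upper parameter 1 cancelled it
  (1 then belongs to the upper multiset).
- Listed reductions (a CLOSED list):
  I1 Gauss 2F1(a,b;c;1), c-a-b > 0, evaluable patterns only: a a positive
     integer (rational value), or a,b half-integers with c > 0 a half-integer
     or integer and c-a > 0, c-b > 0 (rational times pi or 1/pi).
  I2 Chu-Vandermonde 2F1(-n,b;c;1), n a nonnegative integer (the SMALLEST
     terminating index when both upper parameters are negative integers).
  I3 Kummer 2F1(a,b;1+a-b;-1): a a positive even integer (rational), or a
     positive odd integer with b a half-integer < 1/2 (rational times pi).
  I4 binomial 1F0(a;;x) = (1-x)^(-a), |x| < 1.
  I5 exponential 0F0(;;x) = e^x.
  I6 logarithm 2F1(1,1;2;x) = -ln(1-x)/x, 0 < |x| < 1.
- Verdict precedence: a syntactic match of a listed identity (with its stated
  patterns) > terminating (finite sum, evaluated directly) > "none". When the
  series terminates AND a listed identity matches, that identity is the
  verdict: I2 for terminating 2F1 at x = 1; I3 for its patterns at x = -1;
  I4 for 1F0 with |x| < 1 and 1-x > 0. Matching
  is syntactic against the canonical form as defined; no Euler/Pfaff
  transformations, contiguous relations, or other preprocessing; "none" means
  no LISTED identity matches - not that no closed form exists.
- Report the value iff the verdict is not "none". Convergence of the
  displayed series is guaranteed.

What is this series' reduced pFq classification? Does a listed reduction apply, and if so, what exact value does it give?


This is -11/3 * 2F1(1/3, 11/10; 2; -8/9) in reduced canonical form. Verdict: none - this 2F1 at x = -8/9 matches no listed pattern, and upper {1/3, 11/10} holds no stopper.

Key observation: from the first term -11/3: the lower running product (C = -11/3) is a rising factorial.
Consecutive-term ratio: r(k) = (-8/9) * (k+1/3) (k+11/10) / [(k+2) (k+1)] - rational; roots negated = parameters, x = (-8/9), C = -11/3.


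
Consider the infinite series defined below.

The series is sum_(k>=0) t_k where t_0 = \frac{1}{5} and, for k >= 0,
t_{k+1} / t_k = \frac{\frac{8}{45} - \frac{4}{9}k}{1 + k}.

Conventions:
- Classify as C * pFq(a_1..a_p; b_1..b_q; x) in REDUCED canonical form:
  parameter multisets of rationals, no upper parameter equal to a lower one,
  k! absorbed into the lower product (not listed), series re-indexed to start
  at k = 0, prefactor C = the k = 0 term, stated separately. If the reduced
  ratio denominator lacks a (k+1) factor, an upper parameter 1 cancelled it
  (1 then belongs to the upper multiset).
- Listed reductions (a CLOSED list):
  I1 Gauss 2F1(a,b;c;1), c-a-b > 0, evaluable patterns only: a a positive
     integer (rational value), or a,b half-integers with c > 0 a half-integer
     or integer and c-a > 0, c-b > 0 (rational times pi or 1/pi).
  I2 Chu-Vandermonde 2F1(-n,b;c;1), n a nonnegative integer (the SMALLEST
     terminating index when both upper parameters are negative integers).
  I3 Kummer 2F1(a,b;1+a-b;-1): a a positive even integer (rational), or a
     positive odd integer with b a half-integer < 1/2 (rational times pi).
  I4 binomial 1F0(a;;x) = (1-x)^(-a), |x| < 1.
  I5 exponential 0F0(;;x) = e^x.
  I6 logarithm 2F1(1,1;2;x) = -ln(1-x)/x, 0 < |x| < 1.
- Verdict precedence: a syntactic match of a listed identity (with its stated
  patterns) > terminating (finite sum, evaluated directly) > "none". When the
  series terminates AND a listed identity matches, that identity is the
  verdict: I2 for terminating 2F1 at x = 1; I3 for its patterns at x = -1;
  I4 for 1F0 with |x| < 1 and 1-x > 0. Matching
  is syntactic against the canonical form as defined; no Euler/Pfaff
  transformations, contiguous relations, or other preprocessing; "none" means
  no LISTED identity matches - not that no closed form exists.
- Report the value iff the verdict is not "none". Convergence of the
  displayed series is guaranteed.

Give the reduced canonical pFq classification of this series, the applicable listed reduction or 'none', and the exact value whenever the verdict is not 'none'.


Prefactor \frac{1}{5}, argument -\frac{4}{9}: 1F0 with upper {-\frac{2}{5}} over lower {-}. Verdict (x = -\frac{4}{9}): binomial (I4) applies (the 1F0 binomial series: exponent 2/5, x = -\frac{4}{9}). Sum: \frac{1}{5} \cdot \left(\frac{13}{9}\right)^{\frac{2}{5}}.

First insight: with t_0 = \frac{1}{5}, factor the ratio over Q (prefactor 1/5): negated roots = parameters.
Ratio: r(k) = -\frac{4}{9} * (k-\frac{2}{5}) / [(k+1)] - rational in k. x = -\frac{4}{9}; t_0 = \frac{1}{5}; negate the roots.


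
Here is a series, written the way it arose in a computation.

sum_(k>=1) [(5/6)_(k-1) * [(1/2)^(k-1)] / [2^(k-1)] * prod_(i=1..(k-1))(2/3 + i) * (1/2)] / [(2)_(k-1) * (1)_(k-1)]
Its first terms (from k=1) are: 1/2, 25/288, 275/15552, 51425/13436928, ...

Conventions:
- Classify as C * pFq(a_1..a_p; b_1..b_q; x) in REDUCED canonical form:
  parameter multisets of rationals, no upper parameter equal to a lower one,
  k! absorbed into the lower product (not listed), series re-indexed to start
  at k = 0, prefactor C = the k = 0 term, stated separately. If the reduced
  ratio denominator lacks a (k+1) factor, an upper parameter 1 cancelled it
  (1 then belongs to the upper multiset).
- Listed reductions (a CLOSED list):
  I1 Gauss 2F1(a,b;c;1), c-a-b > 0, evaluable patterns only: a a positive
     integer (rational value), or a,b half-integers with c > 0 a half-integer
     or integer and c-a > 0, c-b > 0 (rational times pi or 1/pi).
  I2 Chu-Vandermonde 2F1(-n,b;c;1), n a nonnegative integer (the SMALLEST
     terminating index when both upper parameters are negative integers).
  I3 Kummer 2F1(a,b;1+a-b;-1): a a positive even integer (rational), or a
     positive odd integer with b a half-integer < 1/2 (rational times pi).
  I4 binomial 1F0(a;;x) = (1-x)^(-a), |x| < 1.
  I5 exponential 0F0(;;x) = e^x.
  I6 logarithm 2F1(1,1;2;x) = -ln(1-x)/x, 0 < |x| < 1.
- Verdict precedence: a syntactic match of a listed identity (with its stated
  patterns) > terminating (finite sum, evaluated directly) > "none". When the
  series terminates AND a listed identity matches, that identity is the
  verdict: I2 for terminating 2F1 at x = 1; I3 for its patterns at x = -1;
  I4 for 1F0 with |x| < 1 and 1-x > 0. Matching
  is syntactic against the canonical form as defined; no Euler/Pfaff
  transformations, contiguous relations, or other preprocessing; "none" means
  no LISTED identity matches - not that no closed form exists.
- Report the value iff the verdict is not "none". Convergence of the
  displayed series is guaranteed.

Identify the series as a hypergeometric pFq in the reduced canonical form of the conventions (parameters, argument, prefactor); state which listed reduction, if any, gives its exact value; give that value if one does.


This is 1/2 * 2F1(5/6, 5/3; 2; 1/4) in reduced canonical form. Verdict: none here - no I1-I6 shape fits x = 1/4 with lower {2}.

Structural cue: with t_0 = 1/2, the running product (C = 1/2, x = 1/4) telescopes to a rising factorial.
Adjacent-term ratio: r(k) = (1/4) * (k+5/6) (k+5/3) / [(k+2) (k+1)] - rational; roots negated = parameters, x = (1/4), C = 1/2.


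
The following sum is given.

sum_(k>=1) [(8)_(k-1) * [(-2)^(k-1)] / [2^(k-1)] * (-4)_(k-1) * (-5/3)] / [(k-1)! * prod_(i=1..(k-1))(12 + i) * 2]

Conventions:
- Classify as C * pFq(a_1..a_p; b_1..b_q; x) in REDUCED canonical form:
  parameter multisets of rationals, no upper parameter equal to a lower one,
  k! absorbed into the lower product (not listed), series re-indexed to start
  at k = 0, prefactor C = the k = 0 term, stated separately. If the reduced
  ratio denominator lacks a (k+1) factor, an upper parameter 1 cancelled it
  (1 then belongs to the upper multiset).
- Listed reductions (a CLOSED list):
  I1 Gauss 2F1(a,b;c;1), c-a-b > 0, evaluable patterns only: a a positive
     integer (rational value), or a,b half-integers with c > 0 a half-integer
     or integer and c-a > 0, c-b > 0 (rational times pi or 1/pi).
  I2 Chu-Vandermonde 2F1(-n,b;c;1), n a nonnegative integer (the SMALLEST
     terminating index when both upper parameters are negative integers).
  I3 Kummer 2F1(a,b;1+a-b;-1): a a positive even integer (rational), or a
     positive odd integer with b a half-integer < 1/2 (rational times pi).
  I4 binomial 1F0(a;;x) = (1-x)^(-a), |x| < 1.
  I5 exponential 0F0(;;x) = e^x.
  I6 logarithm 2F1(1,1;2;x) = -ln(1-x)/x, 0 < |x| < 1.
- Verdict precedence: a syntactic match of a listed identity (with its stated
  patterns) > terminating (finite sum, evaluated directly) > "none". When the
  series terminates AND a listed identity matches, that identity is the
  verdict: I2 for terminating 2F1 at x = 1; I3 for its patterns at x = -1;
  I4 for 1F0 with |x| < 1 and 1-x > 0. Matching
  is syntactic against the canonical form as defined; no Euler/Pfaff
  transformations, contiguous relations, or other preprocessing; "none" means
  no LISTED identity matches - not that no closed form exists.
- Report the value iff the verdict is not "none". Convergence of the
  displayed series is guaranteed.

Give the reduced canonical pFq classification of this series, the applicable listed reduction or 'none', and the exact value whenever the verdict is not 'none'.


Prefactor -5/6, argument -1: 2F1 with upper {-4, 8} over lower {13}. Verdict: this is Kummer's theorem (I3) (x = -1; c = 13 equals 1+a-b for upper {-4, 8}: listed pattern). Sum: -165/28.

The tell: from the first term -5/6: the lower running product (prefactor -5/6) is a rising factorial.
Consecutive-term ratio: r(k) = (-1) * (k-4) (k+8) / [(k+13) (k+1)] - rational; roots negated = parameters, x = (-1), C = -5/6.


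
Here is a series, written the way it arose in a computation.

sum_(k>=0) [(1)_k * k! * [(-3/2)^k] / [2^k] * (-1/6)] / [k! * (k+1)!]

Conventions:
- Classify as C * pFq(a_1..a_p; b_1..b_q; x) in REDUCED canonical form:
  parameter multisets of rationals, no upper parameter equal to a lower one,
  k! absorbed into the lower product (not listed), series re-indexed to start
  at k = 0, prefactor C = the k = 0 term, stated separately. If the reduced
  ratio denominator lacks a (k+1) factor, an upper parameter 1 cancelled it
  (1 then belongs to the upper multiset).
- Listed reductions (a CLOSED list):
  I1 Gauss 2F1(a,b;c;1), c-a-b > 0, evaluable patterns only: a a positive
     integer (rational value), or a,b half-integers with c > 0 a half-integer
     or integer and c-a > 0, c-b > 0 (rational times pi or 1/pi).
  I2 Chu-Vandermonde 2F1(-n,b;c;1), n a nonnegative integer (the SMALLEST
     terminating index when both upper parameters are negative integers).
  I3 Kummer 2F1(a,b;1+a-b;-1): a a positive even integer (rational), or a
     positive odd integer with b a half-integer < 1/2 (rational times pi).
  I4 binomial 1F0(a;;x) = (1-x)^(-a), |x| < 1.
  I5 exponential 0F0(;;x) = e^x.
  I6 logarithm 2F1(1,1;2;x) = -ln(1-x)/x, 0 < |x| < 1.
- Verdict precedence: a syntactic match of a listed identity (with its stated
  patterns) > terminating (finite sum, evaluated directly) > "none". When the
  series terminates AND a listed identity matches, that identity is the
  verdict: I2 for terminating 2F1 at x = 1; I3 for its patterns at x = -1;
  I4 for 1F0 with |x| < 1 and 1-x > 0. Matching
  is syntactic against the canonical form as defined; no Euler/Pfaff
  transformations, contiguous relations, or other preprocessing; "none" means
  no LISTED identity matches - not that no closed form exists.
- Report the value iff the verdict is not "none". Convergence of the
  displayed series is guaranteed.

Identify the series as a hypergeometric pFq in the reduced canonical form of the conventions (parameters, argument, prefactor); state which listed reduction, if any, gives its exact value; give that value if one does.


With C = -1/6: the canonical form is 2F1(1, 1; 2; -3/4). Verdict (x = -3/4): logarithm (I6) applies (the logarithm: parameters (1,1;2), x = -3/4). Its exact value is (-2/9) * ln(7/4).

First insight: t_0 being -1/6, the two k-th powers (prefactor -1/6) combine into one argument.
Adjacent-term ratio: r(k) = (-3/4) * (k+1) (k+1) / [(k+2) (k+1)] ; factor over Q: parameters, x = (-3/4), and C = -1/6.


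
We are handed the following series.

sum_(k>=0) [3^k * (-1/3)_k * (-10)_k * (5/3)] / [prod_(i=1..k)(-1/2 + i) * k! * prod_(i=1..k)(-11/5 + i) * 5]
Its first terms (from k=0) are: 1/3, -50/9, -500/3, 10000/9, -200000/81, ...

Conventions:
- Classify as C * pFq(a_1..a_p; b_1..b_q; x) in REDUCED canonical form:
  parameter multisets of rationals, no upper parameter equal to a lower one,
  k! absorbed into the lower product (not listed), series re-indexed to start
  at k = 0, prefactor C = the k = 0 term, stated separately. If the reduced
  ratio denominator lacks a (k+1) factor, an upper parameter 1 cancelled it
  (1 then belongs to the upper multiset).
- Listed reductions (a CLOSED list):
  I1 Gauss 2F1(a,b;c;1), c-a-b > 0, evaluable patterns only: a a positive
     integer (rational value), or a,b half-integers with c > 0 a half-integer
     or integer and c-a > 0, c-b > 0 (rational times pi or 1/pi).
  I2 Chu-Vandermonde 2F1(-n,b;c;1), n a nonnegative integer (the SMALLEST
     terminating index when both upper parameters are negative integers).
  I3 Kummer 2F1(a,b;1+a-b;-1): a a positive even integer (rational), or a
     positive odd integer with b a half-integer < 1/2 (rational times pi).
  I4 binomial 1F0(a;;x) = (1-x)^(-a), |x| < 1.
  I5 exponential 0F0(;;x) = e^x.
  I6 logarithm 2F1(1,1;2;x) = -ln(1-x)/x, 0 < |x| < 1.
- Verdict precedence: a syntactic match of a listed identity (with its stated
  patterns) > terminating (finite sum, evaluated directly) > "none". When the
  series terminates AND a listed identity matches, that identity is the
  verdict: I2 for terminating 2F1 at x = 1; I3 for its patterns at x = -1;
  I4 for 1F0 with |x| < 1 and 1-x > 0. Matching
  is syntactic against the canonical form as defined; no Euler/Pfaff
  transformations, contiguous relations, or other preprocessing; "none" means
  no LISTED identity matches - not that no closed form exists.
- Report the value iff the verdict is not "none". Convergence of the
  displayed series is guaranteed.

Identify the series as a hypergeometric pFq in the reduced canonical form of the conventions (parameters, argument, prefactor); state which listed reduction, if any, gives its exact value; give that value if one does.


Structural cue: x = 3 and the lower running product (prefactor 1/3) is a rising factorial.
Adjacent-term ratio: r(k) = 3 * (k-10) (k-1/3) / [(k-6/5) (k+1/2) (k+1)] ; factor over Q: parameters, x = 3, and C = 1/3.

With C = 1/3: the canonical form is 2F2(-10, -1/3; -6/5, 1/2; 3). Verdict: terminating (-10 upstairs). 11 nonzero terms in all; added directly. Its exact value is -8091029812781/956330618607.


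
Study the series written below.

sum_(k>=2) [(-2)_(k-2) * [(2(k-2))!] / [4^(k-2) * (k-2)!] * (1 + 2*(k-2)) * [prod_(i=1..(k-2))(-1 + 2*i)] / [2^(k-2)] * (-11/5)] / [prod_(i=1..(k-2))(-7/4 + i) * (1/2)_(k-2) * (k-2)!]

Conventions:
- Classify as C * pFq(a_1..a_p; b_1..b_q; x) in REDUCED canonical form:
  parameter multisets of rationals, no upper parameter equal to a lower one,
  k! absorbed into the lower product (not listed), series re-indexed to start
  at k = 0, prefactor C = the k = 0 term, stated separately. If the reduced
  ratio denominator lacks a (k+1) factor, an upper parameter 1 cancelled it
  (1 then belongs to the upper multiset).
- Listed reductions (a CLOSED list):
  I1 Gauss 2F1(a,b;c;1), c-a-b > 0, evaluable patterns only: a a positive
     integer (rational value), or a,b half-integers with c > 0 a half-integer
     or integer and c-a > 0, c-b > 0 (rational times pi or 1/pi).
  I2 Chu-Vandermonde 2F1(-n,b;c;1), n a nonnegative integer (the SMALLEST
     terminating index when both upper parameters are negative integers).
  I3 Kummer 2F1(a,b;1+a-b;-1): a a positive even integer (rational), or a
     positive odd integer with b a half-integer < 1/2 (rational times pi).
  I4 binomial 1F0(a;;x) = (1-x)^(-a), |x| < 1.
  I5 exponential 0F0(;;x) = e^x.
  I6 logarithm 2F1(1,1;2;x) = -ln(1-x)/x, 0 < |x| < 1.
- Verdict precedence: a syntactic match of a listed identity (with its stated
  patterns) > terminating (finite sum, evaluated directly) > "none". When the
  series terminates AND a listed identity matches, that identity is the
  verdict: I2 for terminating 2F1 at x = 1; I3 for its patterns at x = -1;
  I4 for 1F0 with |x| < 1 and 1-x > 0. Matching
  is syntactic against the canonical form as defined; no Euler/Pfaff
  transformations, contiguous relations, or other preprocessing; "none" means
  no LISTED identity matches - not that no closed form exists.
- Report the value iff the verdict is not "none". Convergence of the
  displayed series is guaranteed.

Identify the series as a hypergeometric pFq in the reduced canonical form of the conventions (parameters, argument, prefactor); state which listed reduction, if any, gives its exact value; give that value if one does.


Classification (C = -11/5): 2F1 with upper {-2, 3/2}, lower {-3/4}, argument x = 1. Verdict: Vandermonde's identity (I2) matches (terminating 2F1 at x = 1 with n = 2, b = 3/2, c = -3/4). Sum: 33.

First insight: x = 1 and the (2k+1) factor (C = -11/5, x = 1) shifts (1/2)_k to (3/2)_k.
Step ratio: r(k) = 1 * (k-2) (k+3/2) / [(k-3/4) (k+1)] - rational; roots negated = parameters, x = 1, C = -11/5.


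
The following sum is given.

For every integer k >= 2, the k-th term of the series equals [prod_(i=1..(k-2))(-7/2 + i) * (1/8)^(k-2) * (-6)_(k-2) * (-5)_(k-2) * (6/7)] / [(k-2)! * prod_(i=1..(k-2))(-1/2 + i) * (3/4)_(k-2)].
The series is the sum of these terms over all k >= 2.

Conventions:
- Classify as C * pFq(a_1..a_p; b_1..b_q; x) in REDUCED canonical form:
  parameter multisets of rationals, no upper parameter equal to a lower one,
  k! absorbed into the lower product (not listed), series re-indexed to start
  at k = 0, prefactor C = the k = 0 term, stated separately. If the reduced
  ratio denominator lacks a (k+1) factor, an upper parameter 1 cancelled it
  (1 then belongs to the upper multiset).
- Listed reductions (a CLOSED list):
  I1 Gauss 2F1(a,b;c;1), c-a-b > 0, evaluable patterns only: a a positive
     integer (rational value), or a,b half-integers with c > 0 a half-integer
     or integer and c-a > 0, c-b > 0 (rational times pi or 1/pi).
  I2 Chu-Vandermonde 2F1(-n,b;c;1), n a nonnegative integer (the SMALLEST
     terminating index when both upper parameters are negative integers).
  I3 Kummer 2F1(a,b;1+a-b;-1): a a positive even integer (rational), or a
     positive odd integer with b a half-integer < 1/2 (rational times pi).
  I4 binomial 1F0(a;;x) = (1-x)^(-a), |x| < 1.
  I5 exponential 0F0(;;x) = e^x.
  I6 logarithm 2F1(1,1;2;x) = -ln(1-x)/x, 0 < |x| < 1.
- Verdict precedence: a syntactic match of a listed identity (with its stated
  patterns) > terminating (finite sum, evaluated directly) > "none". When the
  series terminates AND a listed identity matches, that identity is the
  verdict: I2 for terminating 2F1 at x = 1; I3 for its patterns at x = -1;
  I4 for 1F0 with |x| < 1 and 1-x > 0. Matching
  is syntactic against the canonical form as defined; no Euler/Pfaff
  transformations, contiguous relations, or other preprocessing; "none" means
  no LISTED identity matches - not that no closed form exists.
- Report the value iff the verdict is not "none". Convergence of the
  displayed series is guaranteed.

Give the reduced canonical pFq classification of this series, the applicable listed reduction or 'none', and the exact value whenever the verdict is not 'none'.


First insight: t_0 = 6/7 here, and the lower running product (C = 6/7, x = 1/8) is a rising factorial.
Step ratio: r(k) = (1/8) * (k-6) (k-5) (k-5/2) / [(k+1/2) (k+3/4) (k+1)] - rational in k, leading ratio (1/8); with t_0 = 6/7, classification follows.

Canonical form: C = 6/7 times 3F2 with upper {-6, -5, -5/2}, lower {1/2, 3/4}, x = 1/8. Verdict: terminating (-5 upstairs). 6 nonzero terms in all; added directly. Sum: -417640/71687.


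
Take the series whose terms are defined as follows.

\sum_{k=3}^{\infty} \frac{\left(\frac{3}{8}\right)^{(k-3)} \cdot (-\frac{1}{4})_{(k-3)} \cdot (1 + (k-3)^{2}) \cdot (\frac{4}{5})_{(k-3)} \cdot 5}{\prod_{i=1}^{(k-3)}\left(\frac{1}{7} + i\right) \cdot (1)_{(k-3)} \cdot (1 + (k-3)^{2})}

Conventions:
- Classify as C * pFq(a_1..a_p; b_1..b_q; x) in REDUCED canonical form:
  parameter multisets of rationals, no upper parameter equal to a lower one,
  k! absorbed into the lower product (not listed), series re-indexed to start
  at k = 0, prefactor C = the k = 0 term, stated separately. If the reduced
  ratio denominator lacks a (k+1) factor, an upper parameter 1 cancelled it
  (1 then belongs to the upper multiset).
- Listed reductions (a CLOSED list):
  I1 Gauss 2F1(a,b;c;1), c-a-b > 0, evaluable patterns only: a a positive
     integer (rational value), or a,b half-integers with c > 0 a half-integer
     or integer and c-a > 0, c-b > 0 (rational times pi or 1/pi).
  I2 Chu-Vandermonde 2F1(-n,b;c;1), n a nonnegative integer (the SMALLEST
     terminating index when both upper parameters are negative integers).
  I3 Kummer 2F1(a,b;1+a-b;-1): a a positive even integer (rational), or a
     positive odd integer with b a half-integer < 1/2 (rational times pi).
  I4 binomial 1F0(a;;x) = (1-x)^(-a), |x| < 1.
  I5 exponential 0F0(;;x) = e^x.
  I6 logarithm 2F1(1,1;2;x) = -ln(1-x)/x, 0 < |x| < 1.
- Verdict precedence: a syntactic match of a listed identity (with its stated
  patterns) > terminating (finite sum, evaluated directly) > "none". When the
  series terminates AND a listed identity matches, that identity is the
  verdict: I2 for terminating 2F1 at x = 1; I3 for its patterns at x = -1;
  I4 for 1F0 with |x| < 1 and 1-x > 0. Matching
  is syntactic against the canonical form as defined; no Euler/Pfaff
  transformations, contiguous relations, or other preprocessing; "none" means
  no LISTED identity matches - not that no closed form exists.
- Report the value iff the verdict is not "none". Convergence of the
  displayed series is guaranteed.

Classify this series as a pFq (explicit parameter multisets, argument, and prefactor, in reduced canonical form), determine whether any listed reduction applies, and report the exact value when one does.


With C = 5: the canonical form is 2F1(-\frac{1}{4}, \frac{4}{5}; \frac{8}{7}; \frac{3}{8}). Verdict: none here - no I1-I6 shape fits x = \frac{3}{8} with lower {\frac{8}{7}}.

Key step: with t_0 = 5, the lower running product (prefactor 5) is a rising factorial.
Adjacent-term ratio: r(k) = \frac{3}{8} * (k-\frac{1}{4}) (k+\frac{4}{5}) / [(k+\frac{8}{7}) (k+1)] - rational in k. x = \frac{3}{8}; t_0 = 5; negate the roots.


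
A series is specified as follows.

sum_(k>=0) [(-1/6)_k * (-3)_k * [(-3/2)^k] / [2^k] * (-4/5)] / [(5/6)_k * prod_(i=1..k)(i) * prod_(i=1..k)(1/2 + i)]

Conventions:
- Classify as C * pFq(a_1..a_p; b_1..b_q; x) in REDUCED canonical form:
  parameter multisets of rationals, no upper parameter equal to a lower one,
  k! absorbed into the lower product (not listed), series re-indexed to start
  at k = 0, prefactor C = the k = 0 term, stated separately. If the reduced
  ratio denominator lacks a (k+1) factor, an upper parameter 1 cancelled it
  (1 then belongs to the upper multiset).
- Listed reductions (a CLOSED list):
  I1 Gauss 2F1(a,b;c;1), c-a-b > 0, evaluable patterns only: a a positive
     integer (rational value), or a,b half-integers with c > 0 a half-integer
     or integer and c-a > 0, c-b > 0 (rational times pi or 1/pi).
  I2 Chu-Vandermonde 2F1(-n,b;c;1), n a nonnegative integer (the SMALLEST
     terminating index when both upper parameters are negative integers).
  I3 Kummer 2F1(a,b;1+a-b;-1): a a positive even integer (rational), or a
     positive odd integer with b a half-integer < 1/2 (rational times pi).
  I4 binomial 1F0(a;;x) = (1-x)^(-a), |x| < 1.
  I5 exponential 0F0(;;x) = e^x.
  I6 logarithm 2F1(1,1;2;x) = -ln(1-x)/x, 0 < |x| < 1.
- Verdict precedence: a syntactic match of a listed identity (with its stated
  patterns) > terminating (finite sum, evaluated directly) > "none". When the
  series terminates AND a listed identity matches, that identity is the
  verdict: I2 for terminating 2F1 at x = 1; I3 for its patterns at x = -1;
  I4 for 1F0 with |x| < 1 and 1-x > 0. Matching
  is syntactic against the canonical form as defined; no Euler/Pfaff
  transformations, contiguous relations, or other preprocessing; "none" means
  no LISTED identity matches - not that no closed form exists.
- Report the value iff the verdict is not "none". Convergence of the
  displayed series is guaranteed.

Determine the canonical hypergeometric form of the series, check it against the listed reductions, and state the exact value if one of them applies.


Prefactor -4/5, argument -3/4: 2F2 with upper {-3, -1/6} over lower {5/6, 3/2}. Verdict: terminating - no listed pattern fits, but -3 in the upper list cuts the series at k = 3; direct evaluation. Sum: -34411/65450.

Structural cue: from the first term -4/5: the lower running product (C = -4/5) is a rising factorial.
Consecutive-term ratio: r(k) = (-3/4) * (k-3) (k-1/6) / [(k+5/6) (k+3/2) (k+1)] - poly over poly, x = (-3/4) from leading terms; C = -4/5 at k = 0.


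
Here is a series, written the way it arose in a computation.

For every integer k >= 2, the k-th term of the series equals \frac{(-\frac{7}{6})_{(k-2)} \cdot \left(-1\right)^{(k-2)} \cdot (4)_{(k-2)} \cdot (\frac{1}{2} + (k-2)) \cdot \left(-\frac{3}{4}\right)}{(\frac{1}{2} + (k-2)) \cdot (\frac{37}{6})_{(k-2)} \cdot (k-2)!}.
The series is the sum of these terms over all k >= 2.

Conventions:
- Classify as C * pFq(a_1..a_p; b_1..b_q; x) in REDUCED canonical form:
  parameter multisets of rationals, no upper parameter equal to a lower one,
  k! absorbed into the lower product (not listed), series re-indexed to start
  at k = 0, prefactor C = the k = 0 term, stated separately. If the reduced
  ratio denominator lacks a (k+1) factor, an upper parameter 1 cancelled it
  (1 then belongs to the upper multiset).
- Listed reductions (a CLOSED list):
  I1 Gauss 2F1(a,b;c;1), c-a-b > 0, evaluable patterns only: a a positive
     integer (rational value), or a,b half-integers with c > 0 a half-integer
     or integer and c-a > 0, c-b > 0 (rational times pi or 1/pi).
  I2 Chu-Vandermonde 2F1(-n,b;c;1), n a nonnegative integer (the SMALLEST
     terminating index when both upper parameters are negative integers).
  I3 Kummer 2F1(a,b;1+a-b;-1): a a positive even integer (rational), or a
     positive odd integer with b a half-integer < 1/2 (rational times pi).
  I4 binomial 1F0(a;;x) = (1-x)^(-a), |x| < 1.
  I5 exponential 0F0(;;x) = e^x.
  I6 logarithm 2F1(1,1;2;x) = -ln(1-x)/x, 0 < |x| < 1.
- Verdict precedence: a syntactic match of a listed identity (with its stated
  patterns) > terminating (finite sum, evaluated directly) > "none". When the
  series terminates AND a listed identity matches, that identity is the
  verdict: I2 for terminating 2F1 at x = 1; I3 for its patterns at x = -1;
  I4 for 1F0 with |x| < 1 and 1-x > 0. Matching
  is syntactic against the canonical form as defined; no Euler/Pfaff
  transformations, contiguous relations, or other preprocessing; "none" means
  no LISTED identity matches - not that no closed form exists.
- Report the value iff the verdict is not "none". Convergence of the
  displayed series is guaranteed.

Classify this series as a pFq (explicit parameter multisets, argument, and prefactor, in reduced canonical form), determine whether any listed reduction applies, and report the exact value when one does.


Classification (C = -\frac{3}{4}): 2F1 with upper {-\frac{7}{6}, 4}, lower {\frac{37}{6}}, argument x = -1. Verdict: Kummer (I3) fires (x = -1; c = \frac{37}{6} equals 1+a-b for upper {-\frac{7}{6}, 4}: listed pattern). Exact value: -\frac{775}{576}.

Structural cue: t_0 = -\frac{3}{4} here, and striking the common factor k + 1/2 reduces the term (C = -3/4).
Consecutive-term ratio: r(k) = -1 * (k-\frac{7}{6}) (k+4) / [(k+\frac{37}{6}) (k+1)] ; factor over Q: parameters, x = -1, and C = -\frac{3}{4}.


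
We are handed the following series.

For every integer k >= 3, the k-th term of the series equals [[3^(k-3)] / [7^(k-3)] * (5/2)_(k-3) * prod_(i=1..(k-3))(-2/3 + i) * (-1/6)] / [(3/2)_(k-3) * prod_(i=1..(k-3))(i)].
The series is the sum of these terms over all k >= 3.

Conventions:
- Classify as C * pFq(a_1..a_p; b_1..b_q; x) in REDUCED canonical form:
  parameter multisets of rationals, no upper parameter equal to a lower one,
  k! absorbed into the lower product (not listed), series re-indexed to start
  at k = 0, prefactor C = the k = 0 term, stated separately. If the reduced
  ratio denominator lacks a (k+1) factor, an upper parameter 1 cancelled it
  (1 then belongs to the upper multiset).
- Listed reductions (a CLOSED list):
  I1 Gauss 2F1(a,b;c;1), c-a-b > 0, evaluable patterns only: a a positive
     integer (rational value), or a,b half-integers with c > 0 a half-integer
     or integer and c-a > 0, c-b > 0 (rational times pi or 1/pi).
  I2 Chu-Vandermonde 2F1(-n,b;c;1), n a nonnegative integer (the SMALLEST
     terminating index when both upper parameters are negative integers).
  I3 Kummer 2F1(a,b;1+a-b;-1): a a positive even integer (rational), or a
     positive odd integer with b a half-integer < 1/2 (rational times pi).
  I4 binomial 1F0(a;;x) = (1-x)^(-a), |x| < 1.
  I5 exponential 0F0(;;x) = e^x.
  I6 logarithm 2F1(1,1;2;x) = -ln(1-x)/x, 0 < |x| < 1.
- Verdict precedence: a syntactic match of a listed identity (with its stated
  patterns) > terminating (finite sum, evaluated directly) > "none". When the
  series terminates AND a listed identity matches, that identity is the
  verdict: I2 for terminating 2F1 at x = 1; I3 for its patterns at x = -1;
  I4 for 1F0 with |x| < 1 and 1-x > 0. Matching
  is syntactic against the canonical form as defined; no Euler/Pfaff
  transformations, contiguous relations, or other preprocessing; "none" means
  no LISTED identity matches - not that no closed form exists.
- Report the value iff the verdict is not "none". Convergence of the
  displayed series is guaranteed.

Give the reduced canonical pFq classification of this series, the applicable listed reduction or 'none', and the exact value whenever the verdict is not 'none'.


Prefactor -1/6, argument 3/7: 2F1 with upper {1/3, 5/2} over lower {3/2}. Verdict: none. A 2F1 with upper {1/3, 5/2} fits none of I1-I6 at x = 3/7; the sum runs forever.

Structural cue: from the first term -1/6: the two geometric factors (C = -1/6) combine into one argument.
Term ratio: r(k) = (3/7) * (k+1/3) (k+5/2) / [(k+3/2) (k+1)] - poly over poly, x = (3/7) from leading terms; C = -1/6 at k = 0.


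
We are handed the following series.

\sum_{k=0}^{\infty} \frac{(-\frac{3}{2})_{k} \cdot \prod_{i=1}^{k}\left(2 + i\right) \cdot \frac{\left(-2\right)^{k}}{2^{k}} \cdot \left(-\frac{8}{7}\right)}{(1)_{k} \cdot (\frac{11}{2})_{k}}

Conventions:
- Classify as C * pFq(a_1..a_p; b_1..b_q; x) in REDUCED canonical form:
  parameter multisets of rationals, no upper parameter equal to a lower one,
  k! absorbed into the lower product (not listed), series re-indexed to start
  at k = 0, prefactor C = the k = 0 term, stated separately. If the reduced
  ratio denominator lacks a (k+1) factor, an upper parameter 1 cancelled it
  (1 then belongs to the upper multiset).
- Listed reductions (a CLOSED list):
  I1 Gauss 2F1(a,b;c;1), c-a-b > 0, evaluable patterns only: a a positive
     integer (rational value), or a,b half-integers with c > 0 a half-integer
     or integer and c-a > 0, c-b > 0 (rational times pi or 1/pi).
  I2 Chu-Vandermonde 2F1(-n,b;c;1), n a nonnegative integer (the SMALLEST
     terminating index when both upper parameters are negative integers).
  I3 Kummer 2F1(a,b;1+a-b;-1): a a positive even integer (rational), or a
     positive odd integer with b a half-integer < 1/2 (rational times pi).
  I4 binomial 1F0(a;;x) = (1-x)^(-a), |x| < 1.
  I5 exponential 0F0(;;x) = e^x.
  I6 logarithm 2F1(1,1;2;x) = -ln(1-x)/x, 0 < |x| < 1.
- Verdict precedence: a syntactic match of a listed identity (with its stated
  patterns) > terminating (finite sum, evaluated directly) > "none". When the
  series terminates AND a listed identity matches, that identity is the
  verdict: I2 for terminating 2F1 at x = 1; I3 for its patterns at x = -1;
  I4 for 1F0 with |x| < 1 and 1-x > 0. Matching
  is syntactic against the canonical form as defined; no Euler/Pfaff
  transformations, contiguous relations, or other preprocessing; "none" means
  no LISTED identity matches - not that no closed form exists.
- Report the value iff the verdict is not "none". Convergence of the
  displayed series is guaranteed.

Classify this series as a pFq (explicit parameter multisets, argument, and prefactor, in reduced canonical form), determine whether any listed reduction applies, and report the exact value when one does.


Prefactor -\frac{8}{7}, argument -1: 2F1 with upper {-\frac{3}{2}, 3} over lower {\frac{11}{2}}. Verdict: this is Kummer (I3) (x = -1; c = \frac{11}{2} equals 1+a-b for upper {-\frac{3}{2}, 3}: listed pattern). Value: \left(-\frac{45}{64}\right) \cdot \pi.

First insight: from the first term -\frac{8}{7}: the two k-th powers (C = -8/7) combine into one argument.
Adjacent-term ratio: r(k) = -1 * (k-\frac{3}{2}) (k+3) / [(k+\frac{11}{2}) (k+1)] - poly over poly, x = -1 from leading terms; C = -\frac{8}{7} at k = 0.


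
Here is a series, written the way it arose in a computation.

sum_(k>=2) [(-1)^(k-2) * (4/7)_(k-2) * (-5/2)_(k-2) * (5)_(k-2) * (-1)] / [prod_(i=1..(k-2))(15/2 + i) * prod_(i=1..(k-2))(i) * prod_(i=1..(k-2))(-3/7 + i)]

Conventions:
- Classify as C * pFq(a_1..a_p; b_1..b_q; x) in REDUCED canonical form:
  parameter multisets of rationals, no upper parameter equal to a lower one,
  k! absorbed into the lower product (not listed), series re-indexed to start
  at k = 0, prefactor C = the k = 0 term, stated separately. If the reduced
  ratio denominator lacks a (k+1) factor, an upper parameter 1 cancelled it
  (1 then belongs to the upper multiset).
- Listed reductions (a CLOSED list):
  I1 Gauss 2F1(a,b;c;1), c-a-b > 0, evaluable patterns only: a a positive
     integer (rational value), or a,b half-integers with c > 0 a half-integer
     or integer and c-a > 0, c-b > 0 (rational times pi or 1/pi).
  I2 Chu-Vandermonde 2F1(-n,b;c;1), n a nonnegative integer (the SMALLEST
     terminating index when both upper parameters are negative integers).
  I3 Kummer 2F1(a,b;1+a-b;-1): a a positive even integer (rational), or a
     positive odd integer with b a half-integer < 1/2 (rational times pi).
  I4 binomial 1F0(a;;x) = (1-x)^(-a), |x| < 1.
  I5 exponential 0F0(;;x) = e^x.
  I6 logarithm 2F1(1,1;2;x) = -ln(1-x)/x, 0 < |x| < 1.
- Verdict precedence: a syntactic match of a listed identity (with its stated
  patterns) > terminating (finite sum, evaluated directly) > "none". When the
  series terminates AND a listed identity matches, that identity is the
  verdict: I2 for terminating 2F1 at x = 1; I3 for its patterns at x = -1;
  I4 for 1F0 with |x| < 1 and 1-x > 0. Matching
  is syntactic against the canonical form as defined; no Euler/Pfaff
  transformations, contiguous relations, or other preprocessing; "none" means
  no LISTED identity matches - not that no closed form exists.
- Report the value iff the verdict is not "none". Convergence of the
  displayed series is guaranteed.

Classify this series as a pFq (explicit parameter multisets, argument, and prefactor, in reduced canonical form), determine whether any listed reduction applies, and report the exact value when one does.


The series (x = -1) is 2F1: upper {-5/2, 5}, lower {17/2}, prefactor -1. Verdict: the Kummer evaluation I3 applies (x = -1; c = 17/2 equals 1+a-b for upper {-5/2, 5}: listed pattern). Exact value: (-135135/131072) * pi.

Structural cue: t_0 = -1 here, and the lower running product (C = -1, x = -1) is a rising factorial.
Consecutive-term ratio: r(k) = (-1) * (k-5/2) (k+5) / [(k+17/2) (k+1)] - rational; roots negated = parameters, x = (-1), C = -1.


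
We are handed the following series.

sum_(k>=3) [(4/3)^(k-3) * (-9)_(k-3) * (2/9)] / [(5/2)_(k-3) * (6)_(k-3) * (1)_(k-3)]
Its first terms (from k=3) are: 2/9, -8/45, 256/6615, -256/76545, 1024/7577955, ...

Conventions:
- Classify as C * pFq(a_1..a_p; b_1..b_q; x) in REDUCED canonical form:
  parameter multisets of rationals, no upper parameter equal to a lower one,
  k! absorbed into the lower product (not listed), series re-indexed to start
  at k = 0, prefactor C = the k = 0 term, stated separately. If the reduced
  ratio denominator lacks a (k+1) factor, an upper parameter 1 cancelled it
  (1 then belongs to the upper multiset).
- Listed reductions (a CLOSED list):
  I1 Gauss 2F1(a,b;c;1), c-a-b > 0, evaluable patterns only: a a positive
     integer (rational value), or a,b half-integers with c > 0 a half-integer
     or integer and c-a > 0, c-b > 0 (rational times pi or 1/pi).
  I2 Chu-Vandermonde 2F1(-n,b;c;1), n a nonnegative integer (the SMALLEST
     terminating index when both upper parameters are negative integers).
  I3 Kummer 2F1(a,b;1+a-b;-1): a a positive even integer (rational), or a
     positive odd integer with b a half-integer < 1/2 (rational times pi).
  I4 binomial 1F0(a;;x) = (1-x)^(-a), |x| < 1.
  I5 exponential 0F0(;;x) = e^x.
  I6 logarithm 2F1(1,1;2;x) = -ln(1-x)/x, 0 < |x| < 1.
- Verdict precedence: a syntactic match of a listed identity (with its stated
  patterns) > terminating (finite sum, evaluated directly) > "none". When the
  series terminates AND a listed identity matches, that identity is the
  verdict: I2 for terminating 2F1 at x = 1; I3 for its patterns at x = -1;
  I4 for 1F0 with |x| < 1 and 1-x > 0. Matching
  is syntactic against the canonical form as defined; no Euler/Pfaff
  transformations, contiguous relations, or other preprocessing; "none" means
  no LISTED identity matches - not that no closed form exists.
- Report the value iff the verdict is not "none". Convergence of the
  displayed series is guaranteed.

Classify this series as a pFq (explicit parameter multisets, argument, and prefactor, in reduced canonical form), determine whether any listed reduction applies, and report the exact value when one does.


x = 4/3 here; the reduced form reads 1F2, upper {-9}, lower {5/2, 6}, C = 2/9. Verdict: terminating - the sum ends at index 9 because -9 is a negative integer; exact evaluation follows. Its exact value is 566656212133893722/7089200329922175465.

First insight: from the first term 2/9: (1)_k (C = 2/9, x = 4/3) is k! itself.
Adjacent-term ratio: r(k) = (4/3) * (k-9) / [(k+5/2) (k+6) (k+1)] - rational in k. x = (4/3); t_0 = 2/9; negate the roots.
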